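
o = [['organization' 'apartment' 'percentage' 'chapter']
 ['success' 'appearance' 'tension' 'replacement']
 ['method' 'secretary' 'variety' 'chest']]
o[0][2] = 'percentage'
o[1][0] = 'success'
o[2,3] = 'chest'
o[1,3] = 'replacement'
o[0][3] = 'chapter'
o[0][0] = 'organization'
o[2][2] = 'variety'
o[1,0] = 'success'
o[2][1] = 'secretary'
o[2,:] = ['method', 'secretary', 'variety', 'chest']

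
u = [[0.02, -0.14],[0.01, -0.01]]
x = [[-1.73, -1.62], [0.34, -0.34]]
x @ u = [[-0.05, 0.26],[0.0, -0.04]]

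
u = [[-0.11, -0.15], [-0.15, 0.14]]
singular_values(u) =[0.21, 0.18]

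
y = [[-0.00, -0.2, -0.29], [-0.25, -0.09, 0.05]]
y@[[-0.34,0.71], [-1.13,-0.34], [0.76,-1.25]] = [[0.01, 0.43], [0.22, -0.21]]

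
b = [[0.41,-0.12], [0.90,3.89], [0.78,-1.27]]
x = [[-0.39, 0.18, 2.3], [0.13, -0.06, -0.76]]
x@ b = [[1.8,  -2.17], [-0.59,  0.72]]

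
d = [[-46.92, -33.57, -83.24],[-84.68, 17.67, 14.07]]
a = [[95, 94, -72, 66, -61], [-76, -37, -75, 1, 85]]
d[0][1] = -33.57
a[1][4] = 85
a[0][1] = 94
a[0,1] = 94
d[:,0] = [-46.92, -84.68]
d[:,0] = [-46.92, -84.68]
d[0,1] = -33.57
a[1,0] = -76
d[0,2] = -83.24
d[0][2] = -83.24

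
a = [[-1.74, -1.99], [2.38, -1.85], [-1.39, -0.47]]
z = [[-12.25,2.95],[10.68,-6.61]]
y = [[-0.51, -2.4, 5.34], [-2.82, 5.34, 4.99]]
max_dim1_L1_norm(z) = 17.29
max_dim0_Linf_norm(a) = 2.38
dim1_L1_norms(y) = [8.25, 13.15]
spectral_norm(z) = 17.57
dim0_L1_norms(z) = [22.93, 9.56]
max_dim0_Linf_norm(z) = 12.25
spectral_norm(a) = 3.26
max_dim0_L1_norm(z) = 22.93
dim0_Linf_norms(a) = [2.38, 1.99]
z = y @ a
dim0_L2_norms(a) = [3.26, 2.76]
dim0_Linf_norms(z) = [12.25, 6.61]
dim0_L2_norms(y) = [2.87, 5.85, 7.31]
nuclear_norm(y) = 13.52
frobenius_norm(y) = 9.79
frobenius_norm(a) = 4.27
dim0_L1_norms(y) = [3.33, 7.74, 10.33]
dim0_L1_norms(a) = [5.51, 4.31]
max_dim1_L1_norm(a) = 4.23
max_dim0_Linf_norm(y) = 5.34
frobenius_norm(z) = 17.79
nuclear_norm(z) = 20.38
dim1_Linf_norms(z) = [12.25, 10.68]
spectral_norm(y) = 8.26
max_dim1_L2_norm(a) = 3.01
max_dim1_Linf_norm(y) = 5.34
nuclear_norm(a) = 6.02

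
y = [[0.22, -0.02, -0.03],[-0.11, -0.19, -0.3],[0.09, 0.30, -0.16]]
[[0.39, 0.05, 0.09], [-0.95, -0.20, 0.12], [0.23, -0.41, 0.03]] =y@[[2.12,0.32,0.33], [1.05,-0.86,-0.21], [1.71,1.10,-0.38]]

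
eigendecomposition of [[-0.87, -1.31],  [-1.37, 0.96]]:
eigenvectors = [[-0.88, 0.46], [-0.48, -0.89]]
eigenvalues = [-1.58, 1.67]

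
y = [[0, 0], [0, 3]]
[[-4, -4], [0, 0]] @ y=[[0, -12], [0, 0]]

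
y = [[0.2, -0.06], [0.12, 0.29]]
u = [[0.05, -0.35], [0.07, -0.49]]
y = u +[[0.15, 0.29], [0.05, 0.78]]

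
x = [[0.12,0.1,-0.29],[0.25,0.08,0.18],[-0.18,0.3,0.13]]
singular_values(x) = [0.4, 0.33, 0.29]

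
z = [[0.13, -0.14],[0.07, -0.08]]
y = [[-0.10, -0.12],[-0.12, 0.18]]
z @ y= [[0.00, -0.04],[0.00, -0.02]]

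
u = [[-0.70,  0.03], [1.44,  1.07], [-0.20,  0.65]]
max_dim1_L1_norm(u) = 2.51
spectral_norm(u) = 1.89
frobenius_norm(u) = 2.04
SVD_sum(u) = [[-0.46, -0.32], [1.47, 1.02], [0.17, 0.12]] + [[-0.24,  0.35],[-0.03,  0.05],[-0.37,  0.53]]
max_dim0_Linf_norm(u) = 1.44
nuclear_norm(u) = 2.67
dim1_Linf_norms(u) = [0.7, 1.44, 0.65]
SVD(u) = [[-0.3, -0.55], [0.95, -0.07], [0.11, -0.83]] @ diag([1.8891858069565377, 0.77645153538001]) @ [[0.82, 0.57], [0.57, -0.82]]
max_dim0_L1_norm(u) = 2.34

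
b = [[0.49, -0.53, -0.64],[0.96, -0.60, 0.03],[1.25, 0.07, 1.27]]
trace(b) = 1.16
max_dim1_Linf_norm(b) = 1.27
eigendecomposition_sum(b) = [[(0.2+0.79j), -0.21-0.17j, (-0.34+0.39j)], [(0.38+0.32j), -0.16-0.01j, -0.03+0.31j], [0.66-0.79j, (-0.02+0.34j), 0.65+0.06j]] + [[(0.2-0.79j), (-0.21+0.17j), (-0.34-0.39j)], [0.38-0.32j, -0.16+0.01j, (-0.03-0.31j)], [(0.66+0.79j), (-0.02-0.34j), (0.65-0.06j)]] + [[(0.08-0j), -0.11+0.00j, (0.04-0j)], [(0.2-0j), -0.27+0.00j, (0.09-0j)], [-0.08+0.00j, (0.1-0j), (-0.04+0j)]]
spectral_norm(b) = 1.94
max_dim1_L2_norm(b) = 1.78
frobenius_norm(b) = 2.32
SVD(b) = [[-0.05, 0.75, 0.66], [-0.45, 0.57, -0.69], [-0.89, -0.32, 0.31]] @ diag([1.9400375505374199, 1.2718416012501148, 0.10987831375803894]) @ [[-0.81, 0.12, -0.58], [0.4, -0.60, -0.69], [0.43, 0.79, -0.44]]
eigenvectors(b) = [[-0.34+0.47j,-0.34-0.47j,-0.35+0.00j],[(-0+0.35j),-0.00-0.35j,-0.88+0.00j],[0.73+0.00j,(0.73-0j),(0.33+0j)]]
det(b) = -0.27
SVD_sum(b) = [[0.07,-0.01,0.05], [0.7,-0.10,0.50], [1.40,-0.2,1.00]] + [[0.39, -0.58, -0.66], [0.29, -0.44, -0.50], [-0.17, 0.25, 0.28]] + [[0.03, 0.06, -0.03], [-0.03, -0.06, 0.03], [0.01, 0.03, -0.01]]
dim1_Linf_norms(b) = [0.64, 0.96, 1.27]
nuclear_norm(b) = 3.32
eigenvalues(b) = [(0.69+0.84j), (0.69-0.84j), (-0.23+0j)]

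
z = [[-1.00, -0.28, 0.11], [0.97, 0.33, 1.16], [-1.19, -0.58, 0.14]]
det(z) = -0.31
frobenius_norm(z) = 2.29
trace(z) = -0.53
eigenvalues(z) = [(-0.49+0j), (-0.02+0.8j), (-0.02-0.8j)]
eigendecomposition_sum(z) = [[-0.69-0.00j, -0.07-0.00j, 0.24-0.00j], [(1.15+0j), (0.11+0j), (-0.4+0j)], [(-0.24-0j), (-0.02-0j), 0.08-0.00j]] + [[-0.16-0.16j,-0.11-0.06j,-0.06+0.19j],[-0.09+0.92j,0.11+0.49j,0.78-0.30j],[-0.47-0.20j,-0.28-0.02j,(0.03+0.47j)]] + [[(-0.16+0.16j),(-0.11+0.06j),-0.06-0.19j], [-0.09-0.92j,(0.11-0.49j),(0.78+0.3j)], [-0.47+0.20j,(-0.28+0.02j),(0.03-0.47j)]]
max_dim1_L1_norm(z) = 2.46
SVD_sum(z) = [[-0.85, -0.32, -0.29], [1.18, 0.45, 0.41], [-1.08, -0.41, -0.37]] + [[-0.11, -0.06, 0.40], [-0.21, -0.12, 0.75], [-0.15, -0.08, 0.52]] + [[-0.04, 0.11, 0.01],[-0.0, 0.00, 0.0],[0.03, -0.08, -0.00]]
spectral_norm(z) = 2.04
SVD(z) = [[-0.47,-0.4,-0.79], [0.65,-0.76,-0.01], [-0.6,-0.52,0.61]] @ diag([2.0353141578267437, 1.0458750476667282, 0.1471110587893831]) @ [[0.89, 0.34, 0.31],[0.27, 0.16, -0.95],[0.37, -0.93, -0.05]]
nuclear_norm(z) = 3.23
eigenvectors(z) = [[(0.51+0j),(0.13-0.16j),(0.13+0.16j)], [(-0.84+0j),-0.85+0.00j,(-0.85-0j)], [(0.18+0j),(0.15-0.45j),(0.15+0.45j)]]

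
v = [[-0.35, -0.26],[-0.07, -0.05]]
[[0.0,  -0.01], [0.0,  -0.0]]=v @ [[-0.03, 0.04], [0.03, -0.02]]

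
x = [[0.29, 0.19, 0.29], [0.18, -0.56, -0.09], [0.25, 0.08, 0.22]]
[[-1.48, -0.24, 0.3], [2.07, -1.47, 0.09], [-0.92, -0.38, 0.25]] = x @ [[0.80,-0.91,0.13],[-2.79,2.6,-0.30],[-4.08,-1.63,1.10]]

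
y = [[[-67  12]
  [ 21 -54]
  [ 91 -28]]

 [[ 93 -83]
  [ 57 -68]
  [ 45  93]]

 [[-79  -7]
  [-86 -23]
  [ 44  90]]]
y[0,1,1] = -54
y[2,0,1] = -7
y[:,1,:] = [[21, -54], [57, -68], [-86, -23]]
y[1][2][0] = 45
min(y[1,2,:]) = 45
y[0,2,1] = -28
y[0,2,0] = 91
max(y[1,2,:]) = 93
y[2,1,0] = -86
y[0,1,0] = 21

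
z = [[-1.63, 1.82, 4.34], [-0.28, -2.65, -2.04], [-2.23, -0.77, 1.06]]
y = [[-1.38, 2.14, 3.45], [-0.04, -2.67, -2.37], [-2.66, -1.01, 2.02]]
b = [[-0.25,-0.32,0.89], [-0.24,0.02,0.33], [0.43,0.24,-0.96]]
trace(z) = -3.22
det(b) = -0.01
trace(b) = -1.19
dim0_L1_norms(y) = [4.08, 5.82, 7.84]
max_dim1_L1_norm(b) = 1.63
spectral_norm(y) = 5.72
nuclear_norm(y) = 8.98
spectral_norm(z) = 5.83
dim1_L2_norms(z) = [4.98, 3.36, 2.59]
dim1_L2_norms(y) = [4.29, 3.57, 3.49]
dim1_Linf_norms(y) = [3.45, 2.67, 2.66]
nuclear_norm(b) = 1.72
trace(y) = -2.03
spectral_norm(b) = 1.50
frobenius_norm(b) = 1.51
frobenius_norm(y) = 6.58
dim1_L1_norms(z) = [7.79, 4.97, 4.06]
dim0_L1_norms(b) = [0.92, 0.58, 2.18]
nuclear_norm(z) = 9.26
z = y + b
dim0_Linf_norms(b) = [0.43, 0.32, 0.96]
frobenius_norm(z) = 6.54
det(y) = 0.05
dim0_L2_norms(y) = [3.0, 3.57, 4.65]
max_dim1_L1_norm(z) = 7.79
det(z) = -8.75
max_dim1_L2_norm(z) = 4.98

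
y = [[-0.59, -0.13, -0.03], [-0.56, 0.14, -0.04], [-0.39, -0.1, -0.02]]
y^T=[[-0.59, -0.56, -0.39],[-0.13, 0.14, -0.10],[-0.03, -0.04, -0.02]]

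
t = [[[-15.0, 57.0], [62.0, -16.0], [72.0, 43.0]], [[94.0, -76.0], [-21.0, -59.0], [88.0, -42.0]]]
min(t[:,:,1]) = -76.0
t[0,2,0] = 72.0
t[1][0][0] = 94.0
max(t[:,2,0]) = 88.0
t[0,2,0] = 72.0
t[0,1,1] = -16.0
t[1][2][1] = -42.0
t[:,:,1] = [[57.0, -16.0, 43.0], [-76.0, -59.0, -42.0]]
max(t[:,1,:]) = 62.0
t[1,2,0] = 88.0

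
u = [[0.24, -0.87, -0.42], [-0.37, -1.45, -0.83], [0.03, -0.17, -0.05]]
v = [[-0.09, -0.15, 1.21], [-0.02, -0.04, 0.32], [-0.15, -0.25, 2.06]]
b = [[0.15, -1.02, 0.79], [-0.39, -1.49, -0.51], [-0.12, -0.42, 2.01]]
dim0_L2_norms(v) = [0.18, 0.29, 2.41]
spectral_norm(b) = 2.31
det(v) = 0.00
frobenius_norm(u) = 1.99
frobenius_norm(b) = 2.92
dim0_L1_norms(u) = [0.64, 2.49, 1.3]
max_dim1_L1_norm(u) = 2.65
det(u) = -0.02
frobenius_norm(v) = 2.43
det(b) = -1.36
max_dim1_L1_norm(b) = 2.55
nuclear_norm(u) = 2.38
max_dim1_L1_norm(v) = 2.46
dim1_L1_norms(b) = [1.96, 2.39, 2.55]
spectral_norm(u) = 1.95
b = u + v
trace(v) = 1.93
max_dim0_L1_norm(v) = 3.59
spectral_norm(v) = 2.43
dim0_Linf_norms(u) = [0.37, 1.45, 0.83]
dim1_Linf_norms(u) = [0.87, 1.45, 0.17]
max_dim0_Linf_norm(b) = 2.01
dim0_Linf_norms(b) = [0.39, 1.49, 2.01]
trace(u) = -1.26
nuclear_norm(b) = 4.40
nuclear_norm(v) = 2.44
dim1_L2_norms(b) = [1.3, 1.62, 2.06]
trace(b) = 0.67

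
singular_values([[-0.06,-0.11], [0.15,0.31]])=[0.37, 0.01]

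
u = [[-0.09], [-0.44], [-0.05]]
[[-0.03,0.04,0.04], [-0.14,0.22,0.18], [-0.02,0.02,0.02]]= u @ [[0.32, -0.49, -0.40]]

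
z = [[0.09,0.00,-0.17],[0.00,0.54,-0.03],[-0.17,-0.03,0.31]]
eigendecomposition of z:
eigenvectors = [[-0.88, 0.48, 0.06], [-0.03, -0.18, 0.98], [-0.48, -0.86, -0.17]]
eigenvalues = [-0.0, 0.4, 0.55]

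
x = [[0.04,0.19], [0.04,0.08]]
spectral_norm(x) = 0.21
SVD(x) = [[-0.91,-0.41], [-0.41,0.91]] @ diag([0.2127730388607802, 0.02067931173779479]) @ [[-0.25, -0.97],  [0.97, -0.25]]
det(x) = -0.00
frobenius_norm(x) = 0.21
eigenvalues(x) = [-0.03, 0.15]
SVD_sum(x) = [[0.05, 0.19], [0.02, 0.08]] + [[-0.01,0.0],[0.02,-0.00]]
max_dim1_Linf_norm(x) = 0.19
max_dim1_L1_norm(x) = 0.23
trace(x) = 0.12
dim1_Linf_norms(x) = [0.19, 0.08]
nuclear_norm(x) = 0.23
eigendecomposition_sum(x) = [[-0.02, 0.03], [0.01, -0.01]] + [[0.06,0.16], [0.03,0.09]]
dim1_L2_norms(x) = [0.19, 0.09]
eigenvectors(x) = [[-0.94,-0.87],[0.34,-0.50]]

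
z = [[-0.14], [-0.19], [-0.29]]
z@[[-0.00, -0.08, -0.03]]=[[0.00, 0.01, 0.00], [0.00, 0.02, 0.01], [0.00, 0.02, 0.01]]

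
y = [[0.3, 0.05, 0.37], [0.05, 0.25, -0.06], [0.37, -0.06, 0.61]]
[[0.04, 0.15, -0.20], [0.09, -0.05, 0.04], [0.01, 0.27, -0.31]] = y @ [[0.06, -0.01, -0.28], [0.36, -0.11, 0.14], [0.01, 0.43, -0.33]]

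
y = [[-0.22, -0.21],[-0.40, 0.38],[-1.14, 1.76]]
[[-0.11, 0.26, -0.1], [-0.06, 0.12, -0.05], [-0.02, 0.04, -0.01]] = y @[[0.33,-0.73,0.29], [0.20,-0.45,0.18]]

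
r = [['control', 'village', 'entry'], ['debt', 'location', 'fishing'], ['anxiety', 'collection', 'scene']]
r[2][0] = 'anxiety'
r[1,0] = 'debt'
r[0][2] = 'entry'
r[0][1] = 'village'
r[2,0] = 'anxiety'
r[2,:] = ['anxiety', 'collection', 'scene']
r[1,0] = 'debt'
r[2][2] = 'scene'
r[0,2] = 'entry'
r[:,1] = ['village', 'location', 'collection']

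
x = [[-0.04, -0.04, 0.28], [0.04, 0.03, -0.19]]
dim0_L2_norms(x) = [0.06, 0.05, 0.34]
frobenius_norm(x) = 0.35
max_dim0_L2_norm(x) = 0.34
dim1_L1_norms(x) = [0.36, 0.26]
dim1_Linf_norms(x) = [0.28, 0.19]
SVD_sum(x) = [[-0.05, -0.04, 0.28], [0.03, 0.03, -0.19]] + [[0.01, 0.0, 0.00], [0.01, 0.0, 0.0]]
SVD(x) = [[-0.82, 0.57], [0.57, 0.82]] @ diag([0.34653342536320464, 0.010704443285118484]) @ [[0.16, 0.14, -0.98], [0.96, 0.19, 0.19]]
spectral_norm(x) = 0.35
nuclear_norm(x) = 0.36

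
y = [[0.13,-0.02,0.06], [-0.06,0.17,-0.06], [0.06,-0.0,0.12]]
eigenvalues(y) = [0.21, 0.07, 0.14]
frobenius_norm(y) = 0.27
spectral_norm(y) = 0.23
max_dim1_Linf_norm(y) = 0.17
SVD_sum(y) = [[0.07, -0.07, 0.07], [-0.1, 0.1, -0.09], [0.06, -0.06, 0.06]] + [[0.02, 0.05, 0.03],  [0.04, 0.07, 0.04],  [0.03, 0.06, 0.03]] + [[0.03, 0.0, -0.03],  [0.0, 0.00, -0.0],  [-0.03, -0.00, 0.03]]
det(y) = 0.00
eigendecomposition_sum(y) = [[0.08,-0.04,0.08],  [-0.18,0.08,-0.17],  [0.05,-0.02,0.05]] + [[0.03,0.01,-0.03], [-0.0,-0.00,0.0], [-0.04,-0.01,0.03]] + [[0.02, 0.01, 0.01], [0.12, 0.09, 0.11], [0.04, 0.03, 0.04]]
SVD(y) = [[-0.53, -0.46, -0.71], [0.72, -0.68, -0.09], [-0.44, -0.56, 0.7]] @ diag([0.23148375511665778, 0.1312144826741679, 0.06479221136557764]) @ [[-0.6,0.58,-0.55], [-0.40,-0.82,-0.41], [-0.69,-0.02,0.72]]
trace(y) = 0.42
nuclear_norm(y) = 0.43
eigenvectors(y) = [[0.39, -0.67, 0.12], [-0.88, 0.04, 0.94], [0.25, 0.74, 0.33]]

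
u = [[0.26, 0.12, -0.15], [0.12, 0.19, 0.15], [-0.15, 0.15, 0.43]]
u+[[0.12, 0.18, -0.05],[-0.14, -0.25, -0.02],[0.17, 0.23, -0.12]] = [[0.38, 0.30, -0.2], [-0.02, -0.06, 0.13], [0.02, 0.38, 0.31]]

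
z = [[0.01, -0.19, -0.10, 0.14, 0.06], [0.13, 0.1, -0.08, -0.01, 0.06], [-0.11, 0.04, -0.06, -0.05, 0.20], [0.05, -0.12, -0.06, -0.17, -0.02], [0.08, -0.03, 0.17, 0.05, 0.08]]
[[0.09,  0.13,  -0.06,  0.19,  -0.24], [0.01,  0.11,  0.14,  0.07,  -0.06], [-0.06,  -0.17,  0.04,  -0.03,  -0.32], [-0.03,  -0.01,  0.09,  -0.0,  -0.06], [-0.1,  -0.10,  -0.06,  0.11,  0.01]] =z@ [[-0.04, 0.69, 0.48, 0.67, 0.24], [-0.02, -0.0, 0.28, -0.42, 0.47], [-0.53, -0.79, -0.45, -0.09, 0.68], [0.4, 0.59, -0.46, 0.50, 0.0], [-0.38, -0.58, 0.18, 0.38, -1.36]]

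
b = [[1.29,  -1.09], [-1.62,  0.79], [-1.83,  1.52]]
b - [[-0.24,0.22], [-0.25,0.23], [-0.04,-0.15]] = [[1.53,  -1.31], [-1.37,  0.56], [-1.79,  1.67]]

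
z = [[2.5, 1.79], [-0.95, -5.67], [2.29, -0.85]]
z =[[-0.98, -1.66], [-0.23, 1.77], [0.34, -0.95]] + [[3.48,3.45],  [-0.72,-7.44],  [1.95,0.10]]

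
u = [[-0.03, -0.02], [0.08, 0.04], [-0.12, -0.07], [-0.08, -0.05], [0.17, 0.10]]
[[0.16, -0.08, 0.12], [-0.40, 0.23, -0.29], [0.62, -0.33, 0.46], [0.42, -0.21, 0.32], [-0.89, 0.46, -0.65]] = u@[[-3.90, 4.14, -2.09], [-2.24, -2.43, -2.96]]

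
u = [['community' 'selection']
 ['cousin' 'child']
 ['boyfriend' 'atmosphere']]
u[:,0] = ['community', 'cousin', 'boyfriend']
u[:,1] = ['selection', 'child', 'atmosphere']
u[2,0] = 'boyfriend'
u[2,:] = ['boyfriend', 'atmosphere']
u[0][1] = 'selection'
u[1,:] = ['cousin', 'child']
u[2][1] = 'atmosphere'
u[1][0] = 'cousin'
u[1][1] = 'child'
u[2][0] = 'boyfriend'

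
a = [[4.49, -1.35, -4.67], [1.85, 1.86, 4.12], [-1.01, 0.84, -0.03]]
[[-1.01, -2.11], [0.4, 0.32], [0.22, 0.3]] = a @ [[-0.1, -0.27], [0.14, 0.04], [0.08, 0.18]]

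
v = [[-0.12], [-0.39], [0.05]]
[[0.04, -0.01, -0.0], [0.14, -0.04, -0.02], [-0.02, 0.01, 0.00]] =v@[[-0.36, 0.11, 0.04]]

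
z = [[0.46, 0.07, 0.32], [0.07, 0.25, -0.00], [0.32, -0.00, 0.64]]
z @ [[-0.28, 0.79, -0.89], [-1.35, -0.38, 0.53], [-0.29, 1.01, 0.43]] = [[-0.32, 0.66, -0.23],[-0.36, -0.04, 0.07],[-0.28, 0.9, -0.01]]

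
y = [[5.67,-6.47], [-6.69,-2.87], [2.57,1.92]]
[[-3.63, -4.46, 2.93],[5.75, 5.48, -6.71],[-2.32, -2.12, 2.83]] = y @ [[-0.80, -0.81, 0.87],[-0.14, -0.02, 0.31]]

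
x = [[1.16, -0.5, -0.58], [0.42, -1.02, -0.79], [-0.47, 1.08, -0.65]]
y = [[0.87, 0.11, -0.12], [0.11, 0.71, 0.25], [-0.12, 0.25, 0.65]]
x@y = [[1.02, -0.37, -0.64],[0.35, -0.88, -0.82],[-0.21, 0.55, -0.10]]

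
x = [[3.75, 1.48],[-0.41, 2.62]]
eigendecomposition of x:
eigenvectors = [[(0.88+0j), (0.88-0j)], [(-0.34+0.32j), (-0.34-0.32j)]]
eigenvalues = [(3.19+0.54j), (3.19-0.54j)]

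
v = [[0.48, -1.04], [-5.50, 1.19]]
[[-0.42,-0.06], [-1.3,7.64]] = v @[[0.36, -1.53], [0.57, -0.65]]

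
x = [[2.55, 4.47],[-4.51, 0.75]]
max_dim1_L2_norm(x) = 5.15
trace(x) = 3.30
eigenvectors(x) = [[-0.14-0.69j,(-0.14+0.69j)], [(0.71+0j),(0.71-0j)]]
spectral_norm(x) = 5.68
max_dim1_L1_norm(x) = 7.02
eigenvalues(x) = [(1.65+4.4j), (1.65-4.4j)]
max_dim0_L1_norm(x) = 7.06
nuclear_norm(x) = 9.57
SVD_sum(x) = [[3.82, 2.6],[-2.73, -1.86]] + [[-1.27, 1.87], [-1.78, 2.61]]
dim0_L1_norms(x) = [7.06, 5.22]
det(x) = 22.07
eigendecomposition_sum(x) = [[1.27+2.03j, 2.24-0.84j], [(-2.26+0.85j), (0.38+2.37j)]] + [[(1.27-2.03j),2.24+0.84j], [-2.26-0.85j,(0.38-2.37j)]]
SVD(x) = [[-0.81, 0.58], [0.58, 0.81]] @ diag([5.683798262967418, 3.8833538733791135]) @ [[-0.83, -0.56], [-0.56, 0.83]]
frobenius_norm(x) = 6.88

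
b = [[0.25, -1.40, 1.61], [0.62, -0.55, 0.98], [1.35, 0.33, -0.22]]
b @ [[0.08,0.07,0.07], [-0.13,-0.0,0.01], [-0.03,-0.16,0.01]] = [[0.15, -0.24, 0.02], [0.09, -0.11, 0.05], [0.07, 0.13, 0.1]]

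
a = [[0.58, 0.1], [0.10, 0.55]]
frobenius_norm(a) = 0.81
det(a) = 0.31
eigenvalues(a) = [0.67, 0.46]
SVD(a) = [[-0.76, -0.65], [-0.65, 0.76]] @ diag([0.6661187420807835, 0.4638812579192166]) @ [[-0.76, -0.65],[-0.65, 0.76]]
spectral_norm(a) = 0.67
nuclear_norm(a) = 1.13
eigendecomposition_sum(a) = [[0.38, 0.33], [0.33, 0.28]] + [[0.20, -0.23], [-0.23, 0.27]]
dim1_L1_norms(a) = [0.68, 0.65]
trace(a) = 1.13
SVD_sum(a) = [[0.38, 0.33], [0.33, 0.28]] + [[0.2, -0.23], [-0.23, 0.27]]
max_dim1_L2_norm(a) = 0.59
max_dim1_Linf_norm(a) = 0.58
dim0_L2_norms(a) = [0.59, 0.56]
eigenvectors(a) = [[0.76, -0.65], [0.65, 0.76]]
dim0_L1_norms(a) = [0.68, 0.65]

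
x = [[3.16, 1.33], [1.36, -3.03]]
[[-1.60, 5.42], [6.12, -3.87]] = x @ [[0.29, 0.99],[-1.89, 1.72]]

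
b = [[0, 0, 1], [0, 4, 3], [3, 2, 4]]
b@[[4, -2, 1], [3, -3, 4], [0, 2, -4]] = [[0, 2, -4], [12, -6, 4], [18, -4, -5]]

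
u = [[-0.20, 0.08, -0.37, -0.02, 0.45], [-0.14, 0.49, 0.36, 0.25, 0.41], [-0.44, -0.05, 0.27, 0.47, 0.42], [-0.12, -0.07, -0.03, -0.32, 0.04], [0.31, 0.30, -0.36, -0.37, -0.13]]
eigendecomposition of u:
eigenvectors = [[-0.38+0.00j,  -0.67+0.00j,  0.75+0.00j,  0.75-0.00j,  0.65+0.00j], [-0.76+0.00j,  (0.1+0j),  -0.06-0.10j,  (-0.06+0.1j),  -0.37+0.00j], [(0.07+0j),  0.39+0.00j,  (0.38-0.23j),  (0.38+0.23j),  (0.37+0j)], [(0.08+0j),  (0.05+0j),  0.28+0.33j,  (0.28-0.33j),  (-0.18+0j)], [-0.52+0.00j,  -0.62+0.00j,  (-0.05+0.19j),  -0.05-0.19j,  (0.53+0j)]]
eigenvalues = [(0.64+0j), (0.41+0j), (-0.43+0.21j), (-0.43-0.21j), (-0.08+0j)]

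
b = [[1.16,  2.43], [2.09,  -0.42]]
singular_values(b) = [2.8, 1.99]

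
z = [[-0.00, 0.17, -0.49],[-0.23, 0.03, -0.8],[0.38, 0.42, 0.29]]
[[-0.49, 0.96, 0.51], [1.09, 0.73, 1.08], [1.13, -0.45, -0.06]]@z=[[-0.03, 0.16, -0.38],[0.24, 0.66, -0.8],[0.08, 0.15, -0.21]]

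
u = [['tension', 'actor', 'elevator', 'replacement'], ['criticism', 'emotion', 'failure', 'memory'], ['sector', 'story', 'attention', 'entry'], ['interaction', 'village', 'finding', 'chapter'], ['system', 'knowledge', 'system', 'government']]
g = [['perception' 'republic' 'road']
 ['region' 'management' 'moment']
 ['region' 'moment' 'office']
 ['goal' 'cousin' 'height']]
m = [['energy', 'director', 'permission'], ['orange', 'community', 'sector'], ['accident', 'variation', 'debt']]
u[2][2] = 'attention'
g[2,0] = 'region'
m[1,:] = ['orange', 'community', 'sector']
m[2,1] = 'variation'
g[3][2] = 'height'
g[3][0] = 'goal'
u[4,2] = 'system'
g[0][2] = 'road'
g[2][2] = 'office'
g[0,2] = 'road'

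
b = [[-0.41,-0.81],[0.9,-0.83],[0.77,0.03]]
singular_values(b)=[1.37, 1.03]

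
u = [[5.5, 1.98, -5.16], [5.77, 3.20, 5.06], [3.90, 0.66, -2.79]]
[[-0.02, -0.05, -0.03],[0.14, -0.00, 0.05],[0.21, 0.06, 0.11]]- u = [[-5.52, -2.03, 5.13], [-5.63, -3.20, -5.01], [-3.69, -0.60, 2.9]]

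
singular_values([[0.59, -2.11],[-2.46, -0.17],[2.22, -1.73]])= [3.8, 2.09]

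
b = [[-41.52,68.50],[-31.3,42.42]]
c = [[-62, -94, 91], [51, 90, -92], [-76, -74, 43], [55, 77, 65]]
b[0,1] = 68.5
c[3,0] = 55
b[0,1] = 68.5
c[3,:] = [55, 77, 65]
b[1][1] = 42.42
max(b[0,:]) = 68.5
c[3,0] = 55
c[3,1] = 77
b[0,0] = -41.52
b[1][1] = 42.42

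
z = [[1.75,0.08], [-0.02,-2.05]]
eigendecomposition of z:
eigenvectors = [[1.00, -0.02], [-0.01, 1.00]]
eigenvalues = [1.75, -2.05]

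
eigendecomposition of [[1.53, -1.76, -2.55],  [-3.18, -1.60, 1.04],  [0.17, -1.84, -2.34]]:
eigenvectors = [[0.75,-0.52,0.37], [-0.59,-0.49,-0.56], [0.28,-0.70,0.74]]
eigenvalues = [1.95, -3.51, -0.85]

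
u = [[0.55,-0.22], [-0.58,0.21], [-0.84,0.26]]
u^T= [[0.55, -0.58, -0.84],  [-0.22, 0.21, 0.26]]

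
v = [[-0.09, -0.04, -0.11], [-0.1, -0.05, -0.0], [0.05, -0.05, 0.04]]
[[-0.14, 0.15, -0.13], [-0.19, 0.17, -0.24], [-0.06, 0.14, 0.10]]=v@[[0.92, -0.17, 2.43], [1.99, -3.08, -0.09], [-0.20, -0.06, -0.73]]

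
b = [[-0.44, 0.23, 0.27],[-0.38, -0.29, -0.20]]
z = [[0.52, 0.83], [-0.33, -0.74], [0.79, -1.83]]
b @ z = [[-0.09, -1.03], [-0.26, 0.27]]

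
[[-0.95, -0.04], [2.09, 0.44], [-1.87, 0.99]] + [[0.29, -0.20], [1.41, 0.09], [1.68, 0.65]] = [[-0.66,-0.24], [3.50,0.53], [-0.19,1.64]]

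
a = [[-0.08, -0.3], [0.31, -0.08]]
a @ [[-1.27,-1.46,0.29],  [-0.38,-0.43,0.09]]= [[0.22, 0.25, -0.05],  [-0.36, -0.42, 0.08]]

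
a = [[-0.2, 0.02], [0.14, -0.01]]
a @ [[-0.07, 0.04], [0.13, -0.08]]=[[0.02, -0.01], [-0.01, 0.01]]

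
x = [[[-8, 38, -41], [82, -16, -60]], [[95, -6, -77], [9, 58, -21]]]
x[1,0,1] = -6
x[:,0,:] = [[-8, 38, -41], [95, -6, -77]]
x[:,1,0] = [82, 9]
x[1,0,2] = -77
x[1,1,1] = 58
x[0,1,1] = -16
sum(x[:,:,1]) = 74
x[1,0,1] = -6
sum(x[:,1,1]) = 42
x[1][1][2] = -21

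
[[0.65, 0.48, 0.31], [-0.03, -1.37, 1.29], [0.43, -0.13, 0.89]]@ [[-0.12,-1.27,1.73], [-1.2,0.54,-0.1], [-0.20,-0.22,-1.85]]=[[-0.72, -0.63, 0.50], [1.39, -0.99, -2.3], [-0.07, -0.81, -0.89]]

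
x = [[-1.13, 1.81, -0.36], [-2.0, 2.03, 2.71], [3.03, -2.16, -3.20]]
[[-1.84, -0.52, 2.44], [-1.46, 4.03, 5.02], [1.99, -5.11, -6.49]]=x@[[0.61, -0.43, -1.11],[-0.57, -0.28, 0.75],[0.34, 1.38, 0.47]]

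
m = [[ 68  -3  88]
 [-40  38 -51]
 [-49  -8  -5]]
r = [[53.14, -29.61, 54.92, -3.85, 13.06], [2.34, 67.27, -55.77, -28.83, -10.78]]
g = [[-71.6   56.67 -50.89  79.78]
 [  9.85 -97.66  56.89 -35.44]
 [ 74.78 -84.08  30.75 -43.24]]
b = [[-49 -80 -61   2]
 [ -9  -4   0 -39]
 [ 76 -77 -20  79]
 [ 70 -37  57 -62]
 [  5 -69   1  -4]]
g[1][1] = -97.66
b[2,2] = -20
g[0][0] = -71.6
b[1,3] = -39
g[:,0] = [-71.6, 9.85, 74.78]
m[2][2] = -5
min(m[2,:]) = -49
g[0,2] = -50.89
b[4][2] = 1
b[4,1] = -69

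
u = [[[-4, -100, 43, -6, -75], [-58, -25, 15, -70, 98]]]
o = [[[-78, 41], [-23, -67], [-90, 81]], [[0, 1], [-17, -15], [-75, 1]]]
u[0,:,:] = [[-4, -100, 43, -6, -75], [-58, -25, 15, -70, 98]]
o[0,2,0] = -90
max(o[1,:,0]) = 0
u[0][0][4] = -75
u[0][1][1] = -25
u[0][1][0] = -58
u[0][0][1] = -100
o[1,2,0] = -75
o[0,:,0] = [-78, -23, -90]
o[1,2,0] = -75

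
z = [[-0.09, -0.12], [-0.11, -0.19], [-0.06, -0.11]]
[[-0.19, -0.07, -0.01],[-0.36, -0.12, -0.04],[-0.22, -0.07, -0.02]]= z @ [[-1.94, -0.48, -0.5], [3.02, 0.92, 0.48]]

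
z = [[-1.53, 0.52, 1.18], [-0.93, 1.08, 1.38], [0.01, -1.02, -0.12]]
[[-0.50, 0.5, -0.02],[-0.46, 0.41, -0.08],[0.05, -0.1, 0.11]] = z@[[0.16,  -0.26,  0.0], [-0.02,  0.09,  -0.11], [-0.21,  0.05,  0.03]]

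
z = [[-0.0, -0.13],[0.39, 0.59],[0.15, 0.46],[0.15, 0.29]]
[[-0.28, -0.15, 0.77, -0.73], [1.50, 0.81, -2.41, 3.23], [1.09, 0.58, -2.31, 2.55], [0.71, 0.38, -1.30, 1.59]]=z@[[0.53,0.3,2.79,-0.20], [2.19,1.17,-5.93,5.60]]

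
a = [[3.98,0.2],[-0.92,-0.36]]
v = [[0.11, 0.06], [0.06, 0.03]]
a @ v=[[0.45, 0.24], [-0.12, -0.07]]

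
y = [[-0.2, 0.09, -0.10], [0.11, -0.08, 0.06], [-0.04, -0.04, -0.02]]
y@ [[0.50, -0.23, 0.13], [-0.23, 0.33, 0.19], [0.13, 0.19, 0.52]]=[[-0.13,0.06,-0.06], [0.08,-0.04,0.03], [-0.01,-0.01,-0.02]]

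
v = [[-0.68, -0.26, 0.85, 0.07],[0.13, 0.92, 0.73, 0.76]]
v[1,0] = 0.129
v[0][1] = -0.255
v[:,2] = [0.846, 0.729]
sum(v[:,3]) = 0.829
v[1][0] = 0.129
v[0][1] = -0.255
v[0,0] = -0.681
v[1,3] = 0.76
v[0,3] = 0.069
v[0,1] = -0.255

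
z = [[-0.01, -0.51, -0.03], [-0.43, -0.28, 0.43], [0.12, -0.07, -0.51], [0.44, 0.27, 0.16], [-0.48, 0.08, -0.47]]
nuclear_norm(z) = 2.24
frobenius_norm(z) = 1.32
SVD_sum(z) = [[-0.22, -0.12, -0.06], [-0.34, -0.19, -0.09], [-0.04, -0.02, -0.01], [0.46, 0.25, 0.12], [-0.41, -0.23, -0.11]] + [[-0.01, -0.03, 0.11], [-0.05, -0.15, 0.51], [0.05, 0.14, -0.46], [-0.00, -0.01, 0.03], [0.04, 0.12, -0.40]] + [[0.22, -0.36, -0.08], [-0.04, 0.06, 0.01], [0.11, -0.18, -0.04], [-0.02, 0.02, 0.01], [-0.12, 0.19, 0.04]]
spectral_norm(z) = 0.86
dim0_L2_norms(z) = [0.79, 0.65, 0.83]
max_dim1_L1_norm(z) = 1.14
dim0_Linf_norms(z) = [0.48, 0.51, 0.51]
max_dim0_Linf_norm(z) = 0.51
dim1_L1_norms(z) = [0.55, 1.14, 0.7, 0.87, 1.03]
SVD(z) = [[-0.30,  0.14,  0.80], [-0.46,  0.63,  -0.14], [-0.06,  -0.57,  0.41], [0.62,  0.04,  -0.05], [-0.55,  -0.50,  -0.42]] @ diag([0.8641825967094029, 0.8403319430457487, 0.5343506948077734]) @ [[0.85, 0.47, 0.23],  [-0.1, -0.28, 0.95],  [0.52, -0.83, -0.19]]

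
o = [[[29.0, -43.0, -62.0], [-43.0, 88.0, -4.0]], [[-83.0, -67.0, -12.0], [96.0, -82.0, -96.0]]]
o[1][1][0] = 96.0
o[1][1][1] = -82.0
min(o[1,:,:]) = -96.0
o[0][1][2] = -4.0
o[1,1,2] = -96.0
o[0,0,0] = 29.0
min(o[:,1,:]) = -96.0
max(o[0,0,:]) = 29.0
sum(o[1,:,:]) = -244.0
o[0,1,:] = [-43.0, 88.0, -4.0]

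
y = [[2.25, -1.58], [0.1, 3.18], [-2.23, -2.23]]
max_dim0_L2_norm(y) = 4.19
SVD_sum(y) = [[-0.23, -1.04], [0.67, 3.06], [-0.57, -2.59]] + [[2.48, -0.54], [-0.57, 0.12], [-1.66, 0.36]]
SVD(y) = [[0.25,0.82], [-0.74,-0.19], [0.63,-0.55]] @ diag([4.238197882579432, 3.108822720596854]) @ [[-0.21,  -0.98], [0.98,  -0.21]]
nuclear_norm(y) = 7.35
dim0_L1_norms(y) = [4.58, 6.99]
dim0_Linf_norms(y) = [2.25, 3.18]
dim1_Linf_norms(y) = [2.25, 3.18, 2.23]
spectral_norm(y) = 4.24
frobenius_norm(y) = 5.26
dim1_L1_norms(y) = [3.83, 3.28, 4.46]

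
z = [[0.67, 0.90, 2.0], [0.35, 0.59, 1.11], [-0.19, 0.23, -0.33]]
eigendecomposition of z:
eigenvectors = [[-0.79, -0.91, 0.86], [-0.36, -0.18, 0.50], [0.50, 0.38, -0.03]]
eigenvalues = [-0.2, 0.01, 1.12]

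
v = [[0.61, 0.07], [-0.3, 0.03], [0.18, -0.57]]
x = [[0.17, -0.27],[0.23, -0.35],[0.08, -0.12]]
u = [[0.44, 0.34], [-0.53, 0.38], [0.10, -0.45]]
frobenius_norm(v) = 0.91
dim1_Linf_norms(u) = [0.44, 0.53, 0.45]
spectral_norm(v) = 0.72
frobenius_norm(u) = 0.97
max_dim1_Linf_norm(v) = 0.61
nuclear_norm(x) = 0.55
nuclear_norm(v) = 1.27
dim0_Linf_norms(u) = [0.53, 0.45]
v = u + x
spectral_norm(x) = 0.55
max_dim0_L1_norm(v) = 1.09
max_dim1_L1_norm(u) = 0.91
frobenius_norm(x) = 0.55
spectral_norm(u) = 0.76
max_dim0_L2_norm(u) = 0.7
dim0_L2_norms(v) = [0.7, 0.58]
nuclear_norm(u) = 1.37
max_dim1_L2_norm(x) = 0.42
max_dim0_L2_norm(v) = 0.7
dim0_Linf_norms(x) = [0.23, 0.35]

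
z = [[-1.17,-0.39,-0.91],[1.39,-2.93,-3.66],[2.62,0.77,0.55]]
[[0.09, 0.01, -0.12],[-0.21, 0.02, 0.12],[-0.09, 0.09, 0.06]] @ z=[[-0.41,-0.16,-0.18], [0.59,0.12,0.18], [0.39,-0.18,-0.21]]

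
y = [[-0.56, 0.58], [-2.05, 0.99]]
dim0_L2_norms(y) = [2.13, 1.15]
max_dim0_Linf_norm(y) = 2.05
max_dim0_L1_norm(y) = 2.61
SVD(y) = [[-0.32,  -0.95], [-0.95,  0.32]] @ diag([2.400565930738603, 0.26435433073264764]) @ [[0.88, -0.47], [-0.47, -0.88]]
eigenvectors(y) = [[(0.33-0.33j), 0.33+0.33j],[0.88+0.00j, (0.88-0j)]]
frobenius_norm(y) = 2.42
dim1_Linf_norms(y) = [0.58, 2.05]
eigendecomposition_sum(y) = [[-0.28+0.49j, 0.29-0.08j], [-1.02+0.29j, 0.50+0.27j]] + [[-0.28-0.49j, (0.29+0.08j)], [-1.02-0.29j, (0.5-0.27j)]]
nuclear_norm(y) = 2.66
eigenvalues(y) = [(0.22+0.77j), (0.22-0.77j)]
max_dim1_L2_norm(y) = 2.28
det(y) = 0.63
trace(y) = 0.43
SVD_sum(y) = [[-0.68,0.36], [-2.01,1.06]] + [[0.12, 0.22], [-0.04, -0.07]]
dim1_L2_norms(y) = [0.81, 2.28]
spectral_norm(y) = 2.40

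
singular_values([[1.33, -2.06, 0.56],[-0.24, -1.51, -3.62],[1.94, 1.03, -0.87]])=[3.95, 2.51, 2.33]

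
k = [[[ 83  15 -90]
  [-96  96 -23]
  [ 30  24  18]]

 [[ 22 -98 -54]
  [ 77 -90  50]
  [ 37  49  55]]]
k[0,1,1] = 96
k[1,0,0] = 22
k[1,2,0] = 37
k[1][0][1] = -98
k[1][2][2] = 55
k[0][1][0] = -96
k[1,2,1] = 49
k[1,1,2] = 50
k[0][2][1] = 24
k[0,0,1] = 15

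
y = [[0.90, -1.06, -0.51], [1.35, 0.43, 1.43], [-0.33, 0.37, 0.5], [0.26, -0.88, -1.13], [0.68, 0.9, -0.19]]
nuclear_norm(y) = 5.25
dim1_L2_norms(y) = [1.48, 2.01, 0.7, 1.46, 1.14]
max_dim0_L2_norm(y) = 1.97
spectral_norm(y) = 2.41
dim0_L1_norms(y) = [3.52, 3.64, 3.76]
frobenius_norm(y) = 3.19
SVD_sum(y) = [[-0.19, -0.47, -0.62], [0.41, 0.99, 1.29], [0.13, 0.31, 0.40], [-0.32, -0.78, -1.02], [0.13, 0.32, 0.42]] + [[1.14, -0.47, -0.0], [1.00, -0.41, -0.0], [-0.41, 0.17, 0.0], [0.53, -0.22, -0.0], [0.27, -0.11, -0.00]] + [[-0.05,-0.12,0.11], [-0.06,-0.15,0.14], [-0.04,-0.11,0.10], [0.05,0.12,-0.11], [0.28,0.68,-0.61]]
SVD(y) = [[0.33,  -0.68,  -0.17], [-0.70,  -0.60,  -0.21], [-0.22,  0.25,  -0.15], [0.55,  -0.32,  0.16], [-0.23,  -0.16,  0.94]] @ diag([2.4094427303867394, 1.820865399145401, 1.0238334469929913]) @ [[-0.24, -0.59, -0.77],[-0.93, 0.38, 0.0],[0.29, 0.71, -0.64]]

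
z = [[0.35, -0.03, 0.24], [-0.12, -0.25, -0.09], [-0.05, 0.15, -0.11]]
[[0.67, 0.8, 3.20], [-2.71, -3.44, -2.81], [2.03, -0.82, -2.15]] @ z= [[-0.02, 0.26, -0.26], [-0.40, 0.52, -0.03], [0.92, -0.18, 0.8]]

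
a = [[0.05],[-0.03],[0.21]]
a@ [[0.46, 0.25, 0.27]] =[[0.02,0.01,0.01], [-0.01,-0.01,-0.01], [0.1,0.05,0.06]]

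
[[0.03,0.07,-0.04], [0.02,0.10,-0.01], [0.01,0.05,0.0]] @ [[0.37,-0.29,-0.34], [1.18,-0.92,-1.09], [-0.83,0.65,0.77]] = [[0.13, -0.1, -0.12], [0.13, -0.10, -0.12], [0.06, -0.05, -0.06]]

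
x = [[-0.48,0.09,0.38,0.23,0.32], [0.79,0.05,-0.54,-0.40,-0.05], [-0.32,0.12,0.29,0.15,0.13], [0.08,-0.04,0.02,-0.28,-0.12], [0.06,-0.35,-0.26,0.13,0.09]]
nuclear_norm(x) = 2.32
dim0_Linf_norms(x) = [0.79, 0.35, 0.54, 0.4, 0.32]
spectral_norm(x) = 1.35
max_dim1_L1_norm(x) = 1.83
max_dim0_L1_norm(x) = 1.73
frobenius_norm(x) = 1.48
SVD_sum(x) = [[-0.51, 0.05, 0.39, 0.26, 0.13], [0.74, -0.07, -0.56, -0.38, -0.19], [-0.35, 0.03, 0.26, 0.18, 0.09], [0.13, -0.01, -0.10, -0.07, -0.03], [0.1, -0.01, -0.08, -0.05, -0.03]] + [[0.0,0.0,0.0,-0.0,-0.00], [0.01,0.05,0.03,-0.04,-0.02], [0.01,0.06,0.04,-0.04,-0.02], [0.01,0.11,0.07,-0.08,-0.03], [-0.03,-0.31,-0.19,0.23,0.1]] + [[0.05,  0.08,  -0.02,  0.04,  0.13], [0.05,  0.08,  -0.02,  0.04,  0.14], [0.02,  0.03,  -0.01,  0.02,  0.05], [-0.04,  -0.08,  0.02,  -0.04,  -0.13], [-0.0,  -0.01,  0.00,  -0.00,  -0.01]] + [[-0.01, -0.04, 0.02, -0.07, 0.05], [-0.0, -0.02, 0.01, -0.03, 0.02], [-0.0, -0.00, 0.0, -0.00, 0.0], [-0.02, -0.06, 0.02, -0.1, 0.08], [-0.01, -0.03, 0.01, -0.04, 0.03]] + [[-0.0, 0.00, -0.00, -0.00, -0.0], [0.00, -0.0, 0.0, 0.0, 0.00], [0.0, -0.0, 0.0, 0.00, 0.00], [0.0, -0.00, 0.0, 0.00, 0.0], [0.00, -0.00, 0.00, 0.00, 0.0]]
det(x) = 0.00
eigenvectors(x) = [[(0.56+0j), (0.19-0.13j), 0.19+0.13j, 0.49+0.00j, (0.61+0j)], [-0.63+0.00j, (-0.17-0.64j), (-0.17+0.64j), (0.02+0j), (-0.31+0j)], [0.39+0.00j, (-0.06+0.02j), (-0.06-0.02j), (0.16+0j), (0.69+0j)], [-0.35+0.00j, -0.08+0.08j, -0.08-0.08j, 0.80+0.00j, (0.24+0j)], [(-0.16+0j), (0.7+0j), (0.7-0j), -0.31+0.00j, 0.03+0.00j]]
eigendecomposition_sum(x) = [[(-0.41+0j), (0.13+0j), 0.32+0.00j, (0.26-0j), (0.2-0j)], [0.46-0.00j, -0.14-0.00j, (-0.36-0j), -0.29+0.00j, (-0.22+0j)], [(-0.29+0j), 0.09+0.00j, 0.22+0.00j, (0.18-0j), (0.14-0j)], [0.26-0.00j, (-0.08-0j), (-0.2-0j), (-0.16+0j), -0.12+0.00j], [(0.12-0j), (-0.04-0j), -0.09-0.00j, -0.08+0.00j, (-0.06+0j)]] + [[0.02+0.05j, (-0.03+0.05j), (-0.03-0.02j), 0.02-0.02j, 0.04+0.02j], [0.16+0.02j, (0.1+0.12j), (-0.09+0.07j), (-0.05-0.07j), 0.09-0.10j], [0.00-0.02j, 0.01-0.01j, (0.01+0.01j), (-0.01+0.01j), -0.01-0.01j], [(-0.01-0.03j), 0.01-0.03j, 0.02+0.01j, (-0.01+0.01j), -0.02-0.00j], [(-0.06+0.16j), -0.15+0.07j, -0.05-0.11j, 0.08-0.03j, 0.08+0.12j]] + [[0.02-0.05j, -0.03-0.05j, -0.03+0.02j, 0.02+0.02j, (0.04-0.02j)],  [(0.16-0.02j), 0.10-0.12j, -0.09-0.07j, (-0.05+0.07j), (0.09+0.1j)],  [0.00+0.02j, 0.01+0.01j, 0.01-0.01j, -0.01-0.01j, -0.01+0.01j],  [-0.01+0.03j, 0.01+0.03j, 0.02-0.01j, -0.01-0.01j, -0.02+0.00j],  [(-0.06-0.16j), (-0.15-0.07j), (-0.05+0.11j), (0.08+0.03j), (0.08-0.12j)]] + [[-0.09-0.00j, 0.01+0.00j, 0.11+0.00j, (-0.06-0j), 0.03-0.00j], [(-0-0j), 0j, 0j, -0.00-0.00j, 0.00-0.00j], [-0.03-0.00j, 0j, (0.04+0j), (-0.02-0j), 0.01-0.00j], [-0.15-0.00j, (0.02+0j), 0.18+0.00j, (-0.11-0j), (0.05-0j)], [0.06+0.00j, (-0.01-0j), (-0.07-0j), (0.04+0j), (-0.02+0j)]] + [[(-0.01-0j), 0j, (0.02+0j), -0j, -0j], [0.00+0.00j, (-0-0j), (-0.01-0j), (-0+0j), -0.00+0.00j], [-0.01-0.00j, 0j, (0.02+0j), 0.00-0.00j, -0j], [(-0-0j), 0.00+0.00j, (0.01+0j), 0.00-0.00j, -0j], [-0.00-0.00j, 0.00+0.00j, 0.00+0.00j, -0j, -0j]]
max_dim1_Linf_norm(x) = 0.79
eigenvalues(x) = [(-0.56+0j), (0.2+0.32j), (0.2-0.32j), (-0.18+0j), (0.01+0j)]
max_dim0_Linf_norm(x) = 0.79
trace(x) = -0.33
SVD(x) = [[-0.52, -0.01, 0.56, -0.53, -0.36], [0.76, -0.16, 0.59, -0.20, 0.12], [-0.35, -0.17, 0.23, -0.02, 0.89], [0.13, -0.33, -0.53, -0.76, 0.11], [0.11, 0.92, -0.04, -0.31, 0.22]] @ diag([1.3501420320760977, 0.48094024263773993, 0.301273230463427, 0.18473710470564025, 0.004429332239190447]) @ [[0.73,-0.07,-0.54,-0.37,-0.19], [-0.08,-0.7,-0.44,0.51,0.22], [0.27,0.47,-0.14,0.23,0.79], [0.12,0.44,-0.18,0.69,-0.53], [0.62,-0.3,0.68,0.26,0.01]]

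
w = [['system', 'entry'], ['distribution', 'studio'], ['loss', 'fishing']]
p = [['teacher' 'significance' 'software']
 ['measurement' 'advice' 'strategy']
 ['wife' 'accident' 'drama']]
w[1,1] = 'studio'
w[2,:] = ['loss', 'fishing']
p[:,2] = ['software', 'strategy', 'drama']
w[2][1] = 'fishing'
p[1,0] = 'measurement'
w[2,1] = 'fishing'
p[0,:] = ['teacher', 'significance', 'software']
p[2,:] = ['wife', 'accident', 'drama']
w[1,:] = ['distribution', 'studio']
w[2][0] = 'loss'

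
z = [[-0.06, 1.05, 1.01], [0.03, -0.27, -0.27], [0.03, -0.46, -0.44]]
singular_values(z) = [1.64, 0.02, 0.0]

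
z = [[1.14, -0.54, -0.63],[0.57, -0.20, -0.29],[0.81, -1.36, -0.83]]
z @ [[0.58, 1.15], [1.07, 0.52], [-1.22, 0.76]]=[[0.85, 0.55], [0.47, 0.33], [0.03, -0.41]]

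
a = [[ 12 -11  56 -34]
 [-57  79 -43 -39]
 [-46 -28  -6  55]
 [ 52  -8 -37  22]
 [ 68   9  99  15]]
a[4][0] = 68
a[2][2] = -6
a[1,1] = 79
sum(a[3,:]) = 29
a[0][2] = 56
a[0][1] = -11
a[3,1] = -8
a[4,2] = 99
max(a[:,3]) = 55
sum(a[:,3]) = 19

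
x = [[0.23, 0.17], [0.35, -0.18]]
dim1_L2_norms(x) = [0.29, 0.39]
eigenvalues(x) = [0.34, -0.29]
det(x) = -0.10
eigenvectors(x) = [[0.83, -0.31], [0.56, 0.95]]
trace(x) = 0.05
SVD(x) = [[-0.45, -0.89], [-0.89, 0.45]] @ diag([0.42450437108421313, 0.23768895416151906]) @ [[-0.98,0.20], [-0.2,-0.98]]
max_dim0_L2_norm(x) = 0.42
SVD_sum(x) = [[0.19, -0.04], [0.37, -0.07]] + [[0.04, 0.21], [-0.02, -0.11]]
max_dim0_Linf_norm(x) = 0.35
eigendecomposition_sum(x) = [[0.28, 0.09], [0.19, 0.06]] + [[-0.05, 0.08],  [0.16, -0.24]]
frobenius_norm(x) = 0.49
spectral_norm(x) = 0.42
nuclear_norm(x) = 0.66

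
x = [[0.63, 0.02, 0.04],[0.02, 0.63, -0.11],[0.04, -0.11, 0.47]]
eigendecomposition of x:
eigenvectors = [[-0.2, 0.98, 0.01], [0.44, 0.09, -0.89], [0.87, 0.17, 0.45]]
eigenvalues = [0.41, 0.64, 0.69]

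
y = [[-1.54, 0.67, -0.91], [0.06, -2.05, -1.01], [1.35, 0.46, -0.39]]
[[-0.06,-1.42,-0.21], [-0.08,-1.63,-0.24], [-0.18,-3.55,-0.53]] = y@[[-0.07,-1.39,-0.21],  [-0.04,-0.86,-0.13],  [0.16,3.28,0.49]]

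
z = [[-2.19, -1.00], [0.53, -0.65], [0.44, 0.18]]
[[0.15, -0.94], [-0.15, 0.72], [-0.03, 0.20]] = z @ [[-0.13, 0.68], [0.13, -0.55]]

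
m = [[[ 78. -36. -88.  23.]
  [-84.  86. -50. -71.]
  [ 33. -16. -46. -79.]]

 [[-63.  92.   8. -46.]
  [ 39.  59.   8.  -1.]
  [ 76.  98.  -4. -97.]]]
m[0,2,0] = 33.0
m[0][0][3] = 23.0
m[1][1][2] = 8.0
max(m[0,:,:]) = 86.0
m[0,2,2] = -46.0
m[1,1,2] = 8.0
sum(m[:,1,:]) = -14.0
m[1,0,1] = 92.0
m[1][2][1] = 98.0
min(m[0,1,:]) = -84.0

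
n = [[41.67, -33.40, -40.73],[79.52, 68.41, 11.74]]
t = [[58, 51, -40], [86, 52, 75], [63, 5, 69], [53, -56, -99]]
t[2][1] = 5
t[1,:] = [86, 52, 75]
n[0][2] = -40.73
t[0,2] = -40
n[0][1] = -33.4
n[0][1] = -33.4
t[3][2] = -99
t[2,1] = 5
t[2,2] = 69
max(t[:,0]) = 86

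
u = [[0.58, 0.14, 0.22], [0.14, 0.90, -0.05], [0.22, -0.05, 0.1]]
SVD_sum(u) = [[0.13, 0.33, 0.01], [0.33, 0.82, 0.04], [0.01, 0.04, 0.0]] + [[0.45,-0.19,0.21], [-0.19,0.08,-0.09], [0.21,-0.09,0.10]] + [[0.0, -0.00, -0.00],[-0.00, 0.00, 0.00],[-0.0, 0.00, 0.0]]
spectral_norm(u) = 0.95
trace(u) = 1.58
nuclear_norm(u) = 1.58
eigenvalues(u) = [0.0, 0.62, 0.95]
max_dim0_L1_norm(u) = 1.09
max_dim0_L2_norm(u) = 0.91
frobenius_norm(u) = 1.14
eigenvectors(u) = [[0.38, -0.85, -0.37], [-0.11, 0.36, -0.93], [-0.92, -0.39, -0.04]]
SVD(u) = [[-0.37,0.85,-0.38], [-0.93,-0.36,0.11], [-0.04,0.39,0.92]] @ diag([0.9538718146015585, 0.6225073904401464, 0.0036207949582956027]) @ [[-0.37, -0.93, -0.04],[0.85, -0.36, 0.39],[-0.38, 0.11, 0.92]]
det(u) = 0.00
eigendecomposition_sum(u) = [[0.0, -0.0, -0.0], [-0.0, 0.0, 0.0], [-0.00, 0.00, 0.0]] + [[0.45, -0.19, 0.21], [-0.19, 0.08, -0.09], [0.21, -0.09, 0.1]] + [[0.13, 0.33, 0.01], [0.33, 0.82, 0.04], [0.01, 0.04, 0.00]]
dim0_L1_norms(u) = [0.94, 1.09, 0.37]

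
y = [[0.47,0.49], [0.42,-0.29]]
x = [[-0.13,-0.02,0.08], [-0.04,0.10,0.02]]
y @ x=[[-0.08, 0.04, 0.05],[-0.04, -0.04, 0.03]]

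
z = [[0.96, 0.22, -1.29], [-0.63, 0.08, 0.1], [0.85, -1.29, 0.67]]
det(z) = -0.674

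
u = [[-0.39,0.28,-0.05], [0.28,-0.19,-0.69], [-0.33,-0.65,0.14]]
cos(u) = [[0.88,  0.06,  0.08], [-0.03,  0.73,  -0.01], [0.05,  0.03,  0.77]]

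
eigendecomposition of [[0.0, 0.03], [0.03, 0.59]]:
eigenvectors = [[-1.00, -0.05], [0.05, -1.00]]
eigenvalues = [-0.0, 0.59]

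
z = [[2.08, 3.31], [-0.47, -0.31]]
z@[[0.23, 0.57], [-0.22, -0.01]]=[[-0.25,1.15],[-0.04,-0.26]]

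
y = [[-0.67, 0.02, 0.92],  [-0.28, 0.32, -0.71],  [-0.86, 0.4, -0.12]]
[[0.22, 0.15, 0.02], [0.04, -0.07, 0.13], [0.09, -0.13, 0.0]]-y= [[0.89, 0.13, -0.90], [0.32, -0.39, 0.84], [0.95, -0.53, 0.12]]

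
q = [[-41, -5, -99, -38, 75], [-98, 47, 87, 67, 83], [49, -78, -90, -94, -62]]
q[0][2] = -99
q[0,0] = -41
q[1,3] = 67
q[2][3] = -94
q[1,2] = 87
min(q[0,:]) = -99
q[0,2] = -99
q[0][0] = -41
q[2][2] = -90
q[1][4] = 83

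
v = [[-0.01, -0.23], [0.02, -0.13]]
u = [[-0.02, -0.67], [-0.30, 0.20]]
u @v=[[-0.01,  0.09], [0.01,  0.04]]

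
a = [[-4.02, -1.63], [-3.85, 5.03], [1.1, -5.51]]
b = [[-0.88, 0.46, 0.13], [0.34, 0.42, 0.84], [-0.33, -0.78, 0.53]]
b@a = [[1.91, 3.03],[-2.06, -3.07],[4.91, -6.31]]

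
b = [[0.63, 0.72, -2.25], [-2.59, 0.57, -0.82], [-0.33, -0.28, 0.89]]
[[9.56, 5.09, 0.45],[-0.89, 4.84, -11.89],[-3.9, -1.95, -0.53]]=b@ [[1.46, -0.59, 4.37], [-0.84, 4.28, 0.89], [-4.11, -1.06, 1.31]]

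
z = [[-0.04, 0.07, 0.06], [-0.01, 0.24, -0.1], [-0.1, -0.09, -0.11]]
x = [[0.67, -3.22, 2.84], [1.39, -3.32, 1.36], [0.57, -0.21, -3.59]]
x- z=[[0.71,-3.29,2.78], [1.40,-3.56,1.46], [0.67,-0.12,-3.48]]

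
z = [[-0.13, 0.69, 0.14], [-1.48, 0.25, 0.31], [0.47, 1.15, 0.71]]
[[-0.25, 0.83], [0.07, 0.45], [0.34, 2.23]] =z @ [[0.14,0.17], [-0.62,0.93], [1.39,1.52]]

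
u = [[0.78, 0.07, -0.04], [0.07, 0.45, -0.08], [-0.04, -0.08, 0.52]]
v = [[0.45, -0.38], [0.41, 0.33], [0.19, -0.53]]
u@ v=[[0.37, -0.25], [0.20, 0.16], [0.05, -0.29]]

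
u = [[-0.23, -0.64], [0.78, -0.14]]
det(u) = 0.531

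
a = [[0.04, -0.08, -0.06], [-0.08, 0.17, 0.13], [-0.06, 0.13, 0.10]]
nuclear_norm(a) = 0.31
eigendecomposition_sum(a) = [[0.04,-0.08,-0.06], [-0.08,0.17,0.13], [-0.06,0.13,0.10]] + [[0.0,0.00,0.00], [0.00,0.00,0.0], [0.00,0.0,0.0]] + [[0.00,0.00,-0.00], [0.00,0.00,-0.0], [-0.00,-0.00,0.00]]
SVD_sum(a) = [[0.04,-0.08,-0.06], [-0.08,0.17,0.13], [-0.06,0.13,0.10]] + [[0.0, 0.00, 0.00], [0.0, 0.00, 0.0], [0.00, 0.0, 0.00]] + [[0.0,  0.00,  -0.00],[0.0,  0.00,  -0.0],[-0.00,  -0.0,  0.0]]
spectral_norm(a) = 0.31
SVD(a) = [[-0.35, -0.88, -0.33],[0.74, -0.04, -0.67],[0.57, -0.48, 0.67]] @ diag([0.3070690632574555, 0.0029309367425445283, 5.505829003621114e-19]) @ [[-0.35, 0.74, 0.57],[-0.88, -0.04, -0.48],[-0.33, -0.67, 0.67]]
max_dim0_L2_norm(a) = 0.23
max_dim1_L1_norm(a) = 0.38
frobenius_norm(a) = 0.31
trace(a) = 0.31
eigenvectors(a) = [[-0.35, 0.88, -0.33], [0.74, 0.04, -0.67], [0.57, 0.48, 0.67]]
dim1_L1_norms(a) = [0.18, 0.38, 0.29]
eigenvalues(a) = [0.31, 0.0, 0.0]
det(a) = 0.00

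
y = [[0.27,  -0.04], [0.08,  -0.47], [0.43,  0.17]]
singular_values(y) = [0.53, 0.48]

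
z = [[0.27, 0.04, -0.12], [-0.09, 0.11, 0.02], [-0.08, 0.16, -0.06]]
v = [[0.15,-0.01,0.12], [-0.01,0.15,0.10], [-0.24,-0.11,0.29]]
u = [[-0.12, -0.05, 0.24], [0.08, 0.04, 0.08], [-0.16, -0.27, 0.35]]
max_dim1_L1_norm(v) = 0.64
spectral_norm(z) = 0.31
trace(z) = 0.32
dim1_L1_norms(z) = [0.43, 0.22, 0.3]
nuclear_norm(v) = 0.76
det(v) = 0.01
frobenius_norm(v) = 0.47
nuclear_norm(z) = 0.56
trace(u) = 0.27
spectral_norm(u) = 0.53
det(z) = -0.00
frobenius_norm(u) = 0.56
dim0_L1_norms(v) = [0.4, 0.27, 0.51]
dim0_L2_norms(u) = [0.22, 0.28, 0.43]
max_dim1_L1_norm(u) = 0.78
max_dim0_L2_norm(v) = 0.33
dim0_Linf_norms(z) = [0.27, 0.16, 0.12]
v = z + u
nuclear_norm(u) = 0.75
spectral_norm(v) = 0.39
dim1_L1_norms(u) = [0.41, 0.2, 0.78]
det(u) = -0.01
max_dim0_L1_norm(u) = 0.67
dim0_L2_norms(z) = [0.3, 0.2, 0.14]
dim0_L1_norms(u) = [0.36, 0.36, 0.67]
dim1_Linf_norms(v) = [0.15, 0.15, 0.29]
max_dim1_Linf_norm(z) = 0.27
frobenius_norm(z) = 0.38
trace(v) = 0.59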